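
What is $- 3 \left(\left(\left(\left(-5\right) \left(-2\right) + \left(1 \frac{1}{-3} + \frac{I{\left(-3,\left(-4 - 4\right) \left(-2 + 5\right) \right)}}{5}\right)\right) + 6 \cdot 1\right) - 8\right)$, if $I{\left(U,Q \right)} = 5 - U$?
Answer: $- \frac{139}{5} \approx -27.8$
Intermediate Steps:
$- 3 \left(\left(\left(\left(-5\right) \left(-2\right) + \left(1 \frac{1}{-3} + \frac{I{\left(-3,\left(-4 - 4\right) \left(-2 + 5\right) \right)}}{5}\right)\right) + 6 \cdot 1\right) - 8\right) = - 3 \left(\left(\left(\left(-5\right) \left(-2\right) + \left(1 \frac{1}{-3} + \frac{5 - -3}{5}\right)\right) + 6 \cdot 1\right) - 8\right) = - 3 \left(\left(\left(10 + \left(1 \left(- \frac{1}{3}\right) + \left(5 + 3\right) \frac{1}{5}\right)\right) + 6\right) - 8\right) = - 3 \left(\left(\left(10 + \left(- \frac{1}{3} + 8 \cdot \frac{1}{5}\right)\right) + 6\right) - 8\right) = - 3 \left(\left(\left(10 + \left(- \frac{1}{3} + \frac{8}{5}\right)\right) + 6\right) - 8\right) = - 3 \left(\left(\left(10 + \frac{19}{15}\right) + 6\right) - 8\right) = - 3 \left(\left(\frac{169}{15} + 6\right) - 8\right) = - 3 \left(\frac{259}{15} - 8\right) = \left(-3\right) \frac{139}{15} = - \frac{139}{5}$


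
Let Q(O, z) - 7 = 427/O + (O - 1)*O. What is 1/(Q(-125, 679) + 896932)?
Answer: 125/114085698 ≈ 1.0957e-6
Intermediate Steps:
Q(O, z) = 7 + 427/O + O*(-1 + O) (Q(O, z) = 7 + (427/O + (O - 1)*O) = 7 + (427/O + (-1 + O)*O) = 7 + (427/O + O*(-1 + O)) = 7 + 427/O + O*(-1 + O))
1/(Q(-125, 679) + 896932) = 1/((7 + (-125)² - 1*(-125) + 427/(-125)) + 896932) = 1/((7 + 15625 + 125 + 427*(-1/125)) + 896932) = 1/((7 + 15625 + 125 - 427/125) + 896932) = 1/(1969198/125 + 896932) = 1/(114085698/125) = 125/114085698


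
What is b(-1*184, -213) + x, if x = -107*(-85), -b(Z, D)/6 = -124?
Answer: 9839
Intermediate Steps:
b(Z, D) = 744 (b(Z, D) = -6*(-124) = 744)
x = 9095
b(-1*184, -213) + x = 744 + 9095 = 9839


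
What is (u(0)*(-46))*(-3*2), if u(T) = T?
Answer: 0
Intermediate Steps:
(u(0)*(-46))*(-3*2) = (0*(-46))*(-3*2) = 0*(-6) = 0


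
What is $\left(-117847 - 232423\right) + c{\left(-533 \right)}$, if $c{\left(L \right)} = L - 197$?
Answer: $-351000$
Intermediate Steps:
$c{\left(L \right)} = -197 + L$ ($c{\left(L \right)} = L - 197 = -197 + L$)
$\left(-117847 - 232423\right) + c{\left(-533 \right)} = \left(-117847 - 232423\right) - 730 = -350270 - 730 = -351000$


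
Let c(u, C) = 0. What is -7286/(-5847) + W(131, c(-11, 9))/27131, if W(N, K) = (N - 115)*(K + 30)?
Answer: 200483026/158634957 ≈ 1.2638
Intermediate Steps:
W(N, K) = (-115 + N)*(30 + K)
-7286/(-5847) + W(131, c(-11, 9))/27131 = -7286/(-5847) + (-3450 - 115*0 + 30*131 + 0*131)/27131 = -7286*(-1/5847) + (-3450 + 0 + 3930 + 0)*(1/27131) = 7286/5847 + 480*(1/27131) = 7286/5847 + 480/27131 = 200483026/158634957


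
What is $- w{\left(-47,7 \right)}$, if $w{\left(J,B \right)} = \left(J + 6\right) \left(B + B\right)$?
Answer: $574$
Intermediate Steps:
$w{\left(J,B \right)} = 2 B \left(6 + J\right)$ ($w{\left(J,B \right)} = \left(6 + J\right) 2 B = 2 B \left(6 + J\right)$)
$- w{\left(-47,7 \right)} = - 2 \cdot 7 \left(6 - 47\right) = - 2 \cdot 7 \left(-41\right) = \left(-1\right) \left(-574\right) = 574$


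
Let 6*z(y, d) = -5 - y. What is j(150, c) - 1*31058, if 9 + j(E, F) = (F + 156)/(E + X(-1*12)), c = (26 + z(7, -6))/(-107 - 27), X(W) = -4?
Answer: -151943477/4891 ≈ -31066.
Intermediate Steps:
z(y, d) = -⅚ - y/6 (z(y, d) = (-5 - y)/6 = -⅚ - y/6)
c = -12/67 (c = (26 + (-⅚ - ⅙*7))/(-107 - 27) = (26 + (-⅚ - 7/6))/(-134) = (26 - 2)*(-1/134) = 24*(-1/134) = -12/67 ≈ -0.17910)
j(E, F) = -9 + (156 + F)/(-4 + E) (j(E, F) = -9 + (F + 156)/(E - 4) = -9 + (156 + F)/(-4 + E))
j(150, c) - 1*31058 = (192 - 12/67 - 9*150)/(-4 + 150) - 1*31058 = (192 - 12/67 - 1350)/146 - 31058 = (1/146)*(-77598/67) - 31058 = -38799/4891 - 31058 = -151943477/4891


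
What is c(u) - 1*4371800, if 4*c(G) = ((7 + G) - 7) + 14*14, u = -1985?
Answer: -17488989/4 ≈ -4.3722e+6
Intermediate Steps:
c(G) = 49 + G/4 (c(G) = (((7 + G) - 7) + 14*14)/4 = (G + 196)/4 = (196 + G)/4 = 49 + G/4)
c(u) - 1*4371800 = (49 + (¼)*(-1985)) - 1*4371800 = (49 - 1985/4) - 4371800 = -1789/4 - 4371800 = -17488989/4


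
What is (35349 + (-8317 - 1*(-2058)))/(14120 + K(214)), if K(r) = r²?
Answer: 14545/29958 ≈ 0.48551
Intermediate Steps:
(35349 + (-8317 - 1*(-2058)))/(14120 + K(214)) = (35349 + (-8317 - 1*(-2058)))/(14120 + 214²) = (35349 + (-8317 + 2058))/(14120 + 45796) = (35349 - 6259)/59916 = 29090*(1/59916) = 14545/29958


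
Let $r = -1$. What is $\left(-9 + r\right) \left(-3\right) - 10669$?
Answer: $-10639$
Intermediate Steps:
$\left(-9 + r\right) \left(-3\right) - 10669 = \left(-9 - 1\right) \left(-3\right) - 10669 = \left(-10\right) \left(-3\right) - 10669 = 30 - 10669 = -10639$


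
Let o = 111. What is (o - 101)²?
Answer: 100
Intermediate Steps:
(o - 101)² = (111 - 101)² = 10² = 100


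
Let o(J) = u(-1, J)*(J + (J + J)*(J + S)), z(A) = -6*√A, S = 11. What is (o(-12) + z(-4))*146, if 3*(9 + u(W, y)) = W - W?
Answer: -15768 - 1752*I ≈ -15768.0 - 1752.0*I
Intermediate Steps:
u(W, y) = -9 (u(W, y) = -9 + (W - W)/3 = -9 + (⅓)*0 = -9 + 0 = -9)
o(J) = -9*J - 18*J*(11 + J) (o(J) = -9*(J + (J + J)*(J + 11)) = -9*(J + (2*J)*(11 + J)) = -9*(J + 2*J*(11 + J)) = -9*J - 18*J*(11 + J))
(o(-12) + z(-4))*146 = (-9*(-12)*(23 + 2*(-12)) - 12*I)*146 = (-9*(-12)*(23 - 24) - 12*I)*146 = (-9*(-12)*(-1) - 12*I)*146 = (-108 - 12*I)*146 = -15768 - 1752*I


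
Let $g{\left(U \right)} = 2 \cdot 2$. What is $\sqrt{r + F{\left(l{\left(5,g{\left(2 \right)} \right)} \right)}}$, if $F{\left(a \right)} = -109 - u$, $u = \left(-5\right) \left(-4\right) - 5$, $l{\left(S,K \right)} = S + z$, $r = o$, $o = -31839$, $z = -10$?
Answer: $i \sqrt{31963} \approx 178.78 i$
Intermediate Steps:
$g{\left(U \right)} = 4$
$r = -31839$
$l{\left(S,K \right)} = -10 + S$ ($l{\left(S,K \right)} = S - 10 = -10 + S$)
$u = 15$ ($u = 20 - 5 = 15$)
$F{\left(a \right)} = -124$ ($F{\left(a \right)} = -109 - 15 = -124$)
$\sqrt{r + F{\left(l{\left(5,g{\left(2 \right)} \right)} \right)}} = \sqrt{-31839 - 124} = \sqrt{-31963} = i \sqrt{31963}$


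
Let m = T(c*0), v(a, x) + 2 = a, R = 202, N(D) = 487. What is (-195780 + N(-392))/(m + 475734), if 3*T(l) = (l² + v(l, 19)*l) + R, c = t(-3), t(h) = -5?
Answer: -585879/1427404 ≈ -0.41045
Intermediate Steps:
c = -5
v(a, x) = -2 + a
T(l) = 202/3 + l²/3 + l*(-2 + l)/3 (T(l) = ((l² + (-2 + l)*l) + 202)/3 = ((l² + l*(-2 + l)) + 202)/3 = (202 + l² + l*(-2 + l))/3 = 202/3 + l²/3 + l*(-2 + l)/3)
m = 202/3 (m = 202/3 + (-5*0)²/3 + (-5*0)*(-2 - 5*0)/3 = 202/3 + (⅓)*0² + (⅓)*0*(-2 + 0) = 202/3 + (⅓)*0 + (⅓)*0*(-2) = 202/3 + 0 + 0 = 202/3 ≈ 67.333)
(-195780 + N(-392))/(m + 475734) = (-195780 + 487)/(202/3 + 475734) = -195293/1427404/3 = -195293*3/1427404 = -585879/1427404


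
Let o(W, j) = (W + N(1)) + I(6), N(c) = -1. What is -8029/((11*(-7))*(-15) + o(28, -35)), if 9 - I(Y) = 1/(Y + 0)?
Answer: -48174/7145 ≈ -6.7423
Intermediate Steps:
I(Y) = 9 - 1/Y (I(Y) = 9 - 1/(Y + 0) = 9 - 1/Y)
o(W, j) = 47/6 + W (o(W, j) = (W - 1) + (9 - 1/6) = (-1 + W) + (9 - 1*1/6) = (-1 + W) + (9 - 1/6) = (-1 + W) + 53/6 = 47/6 + W)
-8029/((11*(-7))*(-15) + o(28, -35)) = -8029/((11*(-7))*(-15) + (47/6 + 28)) = -8029/(-77*(-15) + 215/6) = -8029/(1155 + 215/6) = -8029/7145/6 = -8029*6/7145 = -48174/7145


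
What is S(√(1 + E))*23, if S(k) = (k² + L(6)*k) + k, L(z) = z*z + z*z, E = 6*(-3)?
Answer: -391 + 1679*I*√17 ≈ -391.0 + 6922.7*I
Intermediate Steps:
E = -18
L(z) = 2*z² (L(z) = z² + z² = 2*z²)
S(k) = k² + 73*k (S(k) = (k² + (2*6²)*k) + k = (k² + (2*36)*k) + k = (k² + 72*k) + k = k² + 73*k)
S(√(1 + E))*23 = (√(1 - 18)*(73 + √(1 - 18)))*23 = (√(-17)*(73 + √(-17)))*23 = ((I*√17)*(73 + I*√17))*23 = (I*√17*(73 + I*√17))*23 = 23*I*√17*(73 + I*√17)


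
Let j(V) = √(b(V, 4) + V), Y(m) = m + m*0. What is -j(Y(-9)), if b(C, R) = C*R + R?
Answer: -I*√41 ≈ -6.4031*I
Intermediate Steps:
b(C, R) = R + C*R
Y(m) = m (Y(m) = m + 0 = m)
j(V) = √(4 + 5*V) (j(V) = √(4*(1 + V) + V) = √((4 + 4*V) + V) = √(4 + 5*V))
-j(Y(-9)) = -√(4 + 5*(-9)) = -√(4 - 45) = -√(-41) = -I*√41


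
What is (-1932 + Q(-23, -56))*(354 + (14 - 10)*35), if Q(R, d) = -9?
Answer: -958854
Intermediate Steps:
(-1932 + Q(-23, -56))*(354 + (14 - 10)*35) = (-1932 - 9)*(354 + (14 - 10)*35) = -1941*(354 + 4*35) = -1941*(354 + 140) = -1941*494 = -958854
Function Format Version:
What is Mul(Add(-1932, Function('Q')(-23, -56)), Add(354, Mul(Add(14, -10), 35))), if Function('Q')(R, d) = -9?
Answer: -958854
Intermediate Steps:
Mul(Add(-1932, Function('Q')(-23, -56)), Add(354, Mul(Add(14, -10), 35))) = Mul(Add(-1932, -9), Add(354, Mul(Add(14, -10), 35))) = Mul(-1941, Add(354, Mul(4, 35))) = Mul(-1941, Add(354, 140)) = Mul(-1941, 494) = -958854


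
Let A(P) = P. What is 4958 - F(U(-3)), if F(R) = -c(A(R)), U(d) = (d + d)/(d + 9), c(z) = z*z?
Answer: 4959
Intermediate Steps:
c(z) = z²
U(d) = 2*d/(9 + d) (U(d) = (2*d)/(9 + d) = 2*d/(9 + d))
F(R) = -R²
4958 - F(U(-3)) = 4958 - (-1)*(2*(-3)/(9 - 3))² = 4958 - (-1)*(2*(-3)/6)² = 4958 - (-1)*(2*(-3)*(⅙))² = 4958 - (-1)*(-1)² = 4958 - (-1) = 4958 - 1*(-1) = 4958 + 1 = 4959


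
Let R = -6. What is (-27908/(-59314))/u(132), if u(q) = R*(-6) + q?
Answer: 6977/2491188 ≈ 0.0028007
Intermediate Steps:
u(q) = 36 + q (u(q) = -6*(-6) + q = 36 + q)
(-27908/(-59314))/u(132) = (-27908/(-59314))/(36 + 132) = -27908*(-1/59314)/168 = (13954/29657)*(1/168) = 6977/2491188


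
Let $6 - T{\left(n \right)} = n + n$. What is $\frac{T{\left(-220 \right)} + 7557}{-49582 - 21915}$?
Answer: $- \frac{151}{1349} \approx -0.11193$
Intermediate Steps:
$T{\left(n \right)} = 6 - 2 n$ ($T{\left(n \right)} = 6 - \left(n + n\right) = 6 - 2 n$)
$\frac{T{\left(-220 \right)} + 7557}{-49582 - 21915} = \frac{\left(6 - -440\right) + 7557}{-49582 - 21915} = \frac{\left(6 + 440\right) + 7557}{-71497} = \left(446 + 7557\right) \left(- \frac{1}{71497}\right) = 8003 \left(- \frac{1}{71497}\right) = - \frac{151}{1349}$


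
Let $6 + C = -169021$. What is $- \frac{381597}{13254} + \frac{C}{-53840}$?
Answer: $- \frac{3050816437}{118932560} \approx -25.652$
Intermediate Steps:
$C = -169027$ ($C = -6 - 169021 = -169027$)
$- \frac{381597}{13254} + \frac{C}{-53840} = - \frac{381597}{13254} - \frac{169027}{-53840} = \left(-381597\right) \frac{1}{13254} - - \frac{169027}{53840} = - \frac{127199}{4418} + \frac{169027}{53840} = - \frac{3050816437}{118932560}$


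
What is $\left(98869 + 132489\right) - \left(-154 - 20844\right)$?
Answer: $252356$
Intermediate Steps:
$\left(98869 + 132489\right) - \left(-154 - 20844\right) = 231358 - \left(-154 - 20844\right) = 231358 - -20998 = 231358 + 20998 = 252356$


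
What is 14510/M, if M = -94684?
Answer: -7255/47342 ≈ -0.15325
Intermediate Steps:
14510/M = 14510/(-94684) = 14510*(-1/94684) = -7255/47342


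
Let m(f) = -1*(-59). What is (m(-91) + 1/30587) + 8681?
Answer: 267330381/30587 ≈ 8740.0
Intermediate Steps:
m(f) = 59
(m(-91) + 1/30587) + 8681 = (59 + 1/30587) + 8681 = 1804634/30587 + 8681 = 267330381/30587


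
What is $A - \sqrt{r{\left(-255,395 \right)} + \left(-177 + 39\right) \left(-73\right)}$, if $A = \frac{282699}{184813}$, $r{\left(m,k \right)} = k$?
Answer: $\frac{282699}{184813} - 19 \sqrt{29} \approx -100.79$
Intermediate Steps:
$A = \frac{282699}{184813}$ ($A = 282699 \cdot \frac{1}{184813} = \frac{282699}{184813} \approx 1.5296$)
$A - \sqrt{r{\left(-255,395 \right)} + \left(-177 + 39\right) \left(-73\right)} = \frac{282699}{184813} - \sqrt{395 + \left(-177 + 39\right) \left(-73\right)} = \frac{282699}{184813} - \sqrt{395 - -10074} = \frac{282699}{184813} - \sqrt{395 + 10074} = \frac{282699}{184813} - \sqrt{10469} = \frac{282699}{184813} - 19 \sqrt{29}$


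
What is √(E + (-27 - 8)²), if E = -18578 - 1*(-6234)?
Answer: I*√11119 ≈ 105.45*I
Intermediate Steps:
E = -12344 (E = -18578 + 6234 = -12344)
√(E + (-27 - 8)²) = √(-12344 + (-27 - 8)²) = √(-12344 + (-35)²) = √(-12344 + 1225) = √(-11119) = I*√11119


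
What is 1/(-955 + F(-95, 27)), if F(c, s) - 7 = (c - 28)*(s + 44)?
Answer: -1/9681 ≈ -0.00010330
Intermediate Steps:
F(c, s) = 7 + (-28 + c)*(44 + s) (F(c, s) = 7 + (c - 28)*(s + 44) = 7 + (-28 + c)*(44 + s))
1/(-955 + F(-95, 27)) = 1/(-955 + (-1225 - 28*27 + 44*(-95) - 95*27)) = 1/(-955 + (-1225 - 756 - 4180 - 2565)) = 1/(-955 - 8726) = 1/(-9681) = -1/9681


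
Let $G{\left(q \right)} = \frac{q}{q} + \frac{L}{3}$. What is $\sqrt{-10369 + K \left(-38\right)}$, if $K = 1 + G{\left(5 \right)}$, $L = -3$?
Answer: $i \sqrt{10407} \approx 102.01 i$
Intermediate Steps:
$G{\left(q \right)} = 0$ ($G{\left(q \right)} = \frac{q}{q} - \frac{3}{3} = 1 - 1 = 0$)
$K = 1$ ($K = 1 + 0 = 1$)
$\sqrt{-10369 + K \left(-38\right)} = \sqrt{-10369 + 1 \left(-38\right)} = \sqrt{-10369 - 38} = \sqrt{-10407} = i \sqrt{10407}$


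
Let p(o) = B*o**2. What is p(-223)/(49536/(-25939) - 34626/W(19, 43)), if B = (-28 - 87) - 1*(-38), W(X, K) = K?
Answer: 4270926878141/900293862 ≈ 4743.9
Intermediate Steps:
B = -77 (B = -115 + 38 = -77)
p(o) = -77*o**2
p(-223)/(49536/(-25939) - 34626/W(19, 43)) = (-77*(-223)**2)/(49536/(-25939) - 34626/43) = (-77*49729)/(49536*(-1/25939) - 34626*1/43) = -3829133/(-49536/25939 - 34626/43) = -3829133/(-900293862/1115377) = -3829133*(-1115377/900293862) = 4270926878141/900293862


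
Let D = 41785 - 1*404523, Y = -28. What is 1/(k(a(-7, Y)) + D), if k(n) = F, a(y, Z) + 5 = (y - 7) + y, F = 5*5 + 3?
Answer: -1/362710 ≈ -2.7570e-6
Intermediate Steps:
D = -362738 (D = 41785 - 404523 = -362738)
F = 28 (F = 25 + 3 = 28)
a(y, Z) = -12 + 2*y (a(y, Z) = -5 + ((y - 7) + y) = -5 + ((-7 + y) + y) = -5 + (-7 + 2*y) = -12 + 2*y)
k(n) = 28
1/(k(a(-7, Y)) + D) = 1/(28 - 362738) = 1/(-362710) = -1/362710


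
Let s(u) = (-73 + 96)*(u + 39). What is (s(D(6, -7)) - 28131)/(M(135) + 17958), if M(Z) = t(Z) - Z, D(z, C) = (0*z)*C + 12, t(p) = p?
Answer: -4493/2993 ≈ -1.5012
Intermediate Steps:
D(z, C) = 12 (D(z, C) = 0*C + 12 = 0 + 12 = 12)
s(u) = 897 + 23*u (s(u) = 23*(39 + u) = 897 + 23*u)
M(Z) = 0 (M(Z) = Z - Z = 0)
(s(D(6, -7)) - 28131)/(M(135) + 17958) = ((897 + 23*12) - 28131)/(0 + 17958) = ((897 + 276) - 28131)/17958 = (1173 - 28131)*(1/17958) = -26958*1/17958 = -4493/2993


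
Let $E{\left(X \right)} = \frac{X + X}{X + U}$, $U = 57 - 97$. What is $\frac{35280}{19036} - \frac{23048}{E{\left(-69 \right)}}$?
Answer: $- \frac{5977247464}{328371} \approx -18203.0$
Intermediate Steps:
$U = -40$ ($U = 57 - 97 = -40$)
$E{\left(X \right)} = \frac{2 X}{-40 + X}$ ($E{\left(X \right)} = \frac{X + X}{X - 40} = \frac{2 X}{-40 + X}$)
$\frac{35280}{19036} - \frac{23048}{E{\left(-69 \right)}} = \frac{35280}{19036} - \frac{23048}{2 \left(-69\right) \frac{1}{-40 - 69}} = 35280 \cdot \frac{1}{19036} - \frac{23048}{2 \left(-69\right) \frac{1}{-109}} = \frac{8820}{4759} - \frac{23048}{2 \left(-69\right) \left(- \frac{1}{109}\right)} = \frac{8820}{4759} - \frac{23048}{\frac{138}{109}} = \frac{8820}{4759} - \frac{1256116}{69} = - \frac{5977247464}{328371}$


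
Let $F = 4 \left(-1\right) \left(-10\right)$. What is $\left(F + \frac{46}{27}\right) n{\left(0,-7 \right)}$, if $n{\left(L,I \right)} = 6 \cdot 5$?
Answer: $\frac{11260}{9} \approx 1251.1$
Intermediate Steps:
$n{\left(L,I \right)} = 30$
$F = 40$ ($F = \left(-4\right) \left(-10\right) = 40$)
$\left(F + \frac{46}{27}\right) n{\left(0,-7 \right)} = \left(40 + \frac{46}{27}\right) 30 = \frac{1126}{27} \cdot 30 = \frac{11260}{9}$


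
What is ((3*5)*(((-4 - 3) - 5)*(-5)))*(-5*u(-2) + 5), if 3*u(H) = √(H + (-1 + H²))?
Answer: 3000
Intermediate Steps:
u(H) = √(-1 + H + H²)/3 (u(H) = √(H + (-1 + H²))/3 = √(-1 + H + H²)/3)
((3*5)*(((-4 - 3) - 5)*(-5)))*(-5*u(-2) + 5) = ((3*5)*(((-4 - 3) - 5)*(-5)))*(-5*√(-1 - 2 + (-2)²)/3 + 5) = (15*((-7 - 5)*(-5)))*(-5*√(-1 - 2 + 4)/3 + 5) = (15*(-12*(-5)))*(-5*√1/3 + 5) = (15*60)*(-5/3 + 5) = 900*(-5*⅓ + 5) = 900*(-5/3 + 5) = 900*(10/3) = 3000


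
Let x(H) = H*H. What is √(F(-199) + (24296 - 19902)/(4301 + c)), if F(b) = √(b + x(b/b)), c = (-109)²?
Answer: √(1975103 + 21821427*I*√22)/2697 ≈ 2.6782 + 2.627*I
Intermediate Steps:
c = 11881
x(H) = H²
F(b) = √(1 + b) (F(b) = √(b + (b/b)²) = √(b + 1²) = √(b + 1) = √(1 + b))
√(F(-199) + (24296 - 19902)/(4301 + c)) = √(√(1 - 199) + (24296 - 19902)/(4301 + 11881)) = √(√(-198) + 4394/16182) = √(3*I*√22 + 4394*(1/16182)) = √(3*I*√22 + 2197/8091) = √(2197/8091 + 3*I*√22)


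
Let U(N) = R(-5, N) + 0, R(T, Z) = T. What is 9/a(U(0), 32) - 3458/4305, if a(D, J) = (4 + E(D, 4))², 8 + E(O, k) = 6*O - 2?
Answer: -23507/29520 ≈ -0.79631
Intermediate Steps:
E(O, k) = -10 + 6*O (E(O, k) = -8 + (6*O - 2) = -8 + (-2 + 6*O) = -10 + 6*O)
U(N) = -5 (U(N) = -5 + 0 = -5)
a(D, J) = (-6 + 6*D)² (a(D, J) = (4 + (-10 + 6*D))² = (-6 + 6*D)²)
9/a(U(0), 32) - 3458/4305 = 9/((36*(-1 - 5)²)) - 3458/4305 = 9/((36*(-6)²)) - 3458*1/4305 = 9/((36*36)) - 494/615 = 9/1296 - 494/615 = 9*(1/1296) - 494/615 = 1/144 - 494/615 = -23507/29520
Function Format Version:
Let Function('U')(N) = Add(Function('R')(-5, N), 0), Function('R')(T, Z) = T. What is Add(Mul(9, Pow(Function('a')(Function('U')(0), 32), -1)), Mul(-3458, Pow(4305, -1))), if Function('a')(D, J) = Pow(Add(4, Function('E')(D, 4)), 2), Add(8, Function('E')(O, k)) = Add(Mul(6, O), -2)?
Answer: Rational(-23507, 29520) ≈ -0.79631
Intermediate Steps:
Function('E')(O, k) = Add(-10, Mul(6, O)) (Function('E')(O, k) = Add(-8, Add(Mul(6, O), -2)) = Add(-8, Add(-2, Mul(6, O))) = Add(-10, Mul(6, O)))
Function('U')(N) = -5 (Function('U')(N) = Add(-5, 0) = -5)
Function('a')(D, J) = Pow(Add(-6, Mul(6, D)), 2) (Function('a')(D, J) = Pow(Add(4, Add(-10, Mul(6, D))), 2) = Pow(Add(-6, Mul(6, D)), 2))
Add(Mul(9, Pow(Function('a')(Function('U')(0), 32), -1)), Mul(-3458, Pow(4305, -1))) = Add(Mul(9, Pow(Mul(36, Pow(Add(-1, -5), 2)), -1)), Mul(-3458, Pow(4305, -1))) = Add(Mul(9, Pow(Mul(36, Pow(-6, 2)), -1)), Mul(-3458, Rational(1, 4305))) = Add(Mul(9, Pow(Mul(36, 36), -1)), Rational(-494, 615)) = Add(Mul(9, Pow(1296, -1)), Rational(-494, 615)) = Add(Mul(9, Rational(1, 1296)), Rational(-494, 615)) = Add(Rational(1, 144), Rational(-494, 615)) = Rational(-23507, 29520)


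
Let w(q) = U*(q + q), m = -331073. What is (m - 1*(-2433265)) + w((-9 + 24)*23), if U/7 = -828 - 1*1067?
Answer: -7050658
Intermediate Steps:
U = -13265 (U = 7*(-828 - 1*1067) = 7*(-828 - 1067) = 7*(-1895) = -13265)
w(q) = -26530*q (w(q) = -13265*(q + q) = -26530*q)
(m - 1*(-2433265)) + w((-9 + 24)*23) = (-331073 - 1*(-2433265)) - 26530*(-9 + 24)*23 = (-331073 + 2433265) - 397950*23 = 2102192 - 26530*345 = 2102192 - 9152850 = -7050658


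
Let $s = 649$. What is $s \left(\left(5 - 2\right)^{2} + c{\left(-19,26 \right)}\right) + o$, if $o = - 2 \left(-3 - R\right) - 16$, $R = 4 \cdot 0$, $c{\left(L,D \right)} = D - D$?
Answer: $5831$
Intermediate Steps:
$c{\left(L,D \right)} = 0$
$R = 0$
$o = -10$ ($o = - 2 \left(-3 - 0\right) - 16 = - 2 \left(-3 + 0\right) - 16 = \left(-2\right) \left(-3\right) - 16 = 6 - 16 = -10$)
$s \left(\left(5 - 2\right)^{2} + c{\left(-19,26 \right)}\right) + o = 649 \left(\left(5 - 2\right)^{2} + 0\right) - 10 = 649 \left(3^{2} + 0\right) - 10 = 649 \left(9 + 0\right) - 10 = 649 \cdot 9 - 10 = 5841 - 10 = 5831$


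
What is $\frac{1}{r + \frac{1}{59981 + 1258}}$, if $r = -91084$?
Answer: $- \frac{61239}{5577893075} \approx -1.0979 \cdot 10^{-5}$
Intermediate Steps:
$\frac{1}{r + \frac{1}{59981 + 1258}} = \frac{1}{-91084 + \frac{1}{59981 + 1258}} = \frac{1}{-91084 + \frac{1}{61239}} = \frac{1}{- \frac{5577893075}{61239}} = - \frac{61239}{5577893075}$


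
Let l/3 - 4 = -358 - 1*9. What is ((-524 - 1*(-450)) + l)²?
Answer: 1352569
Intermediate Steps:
l = -1089 (l = 12 + 3*(-358 - 1*9) = 12 + 3*(-358 - 9) = 12 + 3*(-367) = 12 - 1101 = -1089)
((-524 - 1*(-450)) + l)² = ((-524 - 1*(-450)) - 1089)² = ((-524 + 450) - 1089)² = (-74 - 1089)² = (-1163)² = 1352569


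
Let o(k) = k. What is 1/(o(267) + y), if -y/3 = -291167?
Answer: 1/873768 ≈ 1.1445e-6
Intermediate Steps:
y = 873501 (y = -3*(-291167) = 873501)
1/(o(267) + y) = 1/(267 + 873501) = 1/873768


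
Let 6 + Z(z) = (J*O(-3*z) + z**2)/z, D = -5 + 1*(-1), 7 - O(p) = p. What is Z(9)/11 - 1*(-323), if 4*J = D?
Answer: 10651/33 ≈ 322.76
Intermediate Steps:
O(p) = 7 - p
D = -6 (D = -5 - 1 = -6)
J = -3/2 (J = (1/4)*(-6) = -3/2 ≈ -1.5000)
Z(z) = -6 + (-21/2 + z**2 - 9*z/2)/z (Z(z) = -6 + (-3*(7 - (-3)*z)/2 + z**2)/z = -6 + (-3*(7 + 3*z)/2 + z**2)/z = -6 + ((-21/2 - 9*z/2) + z**2)/z = -6 + (-21/2 + z**2 - 9*z/2)/z)
Z(9)/11 - 1*(-323) = (-21/2 + 9 - 21/2/9)/11 - 1*(-323) = (-21/2 + 9 - 21/2*1/9)*(1/11) + 323 = (-21/2 + 9 - 7/6)*(1/11) + 323 = -8/3*1/11 + 323 = -8/33 + 323 = 10651/33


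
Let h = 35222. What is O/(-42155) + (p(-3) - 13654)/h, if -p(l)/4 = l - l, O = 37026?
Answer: -939857071/742391705 ≈ -1.2660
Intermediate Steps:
p(l) = 0 (p(l) = -4*(l - l) = -4*0 = 0)
O/(-42155) + (p(-3) - 13654)/h = 37026/(-42155) + (0 - 13654)/35222 = 37026*(-1/42155) - 13654*1/35222 = -37026/42155 - 6827/17611 = -939857071/742391705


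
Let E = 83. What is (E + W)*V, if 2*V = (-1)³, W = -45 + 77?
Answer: -115/2 ≈ -57.500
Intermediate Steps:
W = 32
V = -½ (V = (½)*(-1)³ = (½)*(-1) = -½ ≈ -0.50000)
(E + W)*V = (83 + 32)*(-½) = 115*(-½) = -115/2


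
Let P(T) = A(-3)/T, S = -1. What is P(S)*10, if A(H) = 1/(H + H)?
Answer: 5/3 ≈ 1.6667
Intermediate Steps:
A(H) = 1/(2*H)
P(T) = -1/(6*T) (P(T) = ((½)/(-3))/T = ((½)*(-⅓))/T = -1/(6*T))
P(S)*10 = -⅙/(-1)*10 = -⅙*(-1)*10 = (⅙)*10 = 5/3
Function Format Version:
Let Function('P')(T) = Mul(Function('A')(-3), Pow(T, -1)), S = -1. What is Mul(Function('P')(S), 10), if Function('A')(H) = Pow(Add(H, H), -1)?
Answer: Rational(5, 3) ≈ 1.6667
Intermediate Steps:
Function('A')(H) = Mul(Rational(1, 2), Pow(H, -1)) (Function('A')(H) = Pow(Mul(2, H), -1) = Mul(Rational(1, 2), Pow(H, -1)))
Function('P')(T) = Mul(Rational(-1, 6), Pow(T, -1)) (Function('P')(T) = Mul(Mul(Rational(1, 2), Pow(-3, -1)), Pow(T, -1)) = Mul(Mul(Rational(1, 2), Rational(-1, 3)), Pow(T, -1)) = Mul(Rational(-1, 6), Pow(T, -1)))
Mul(Function('P')(S), 10) = Mul(Mul(Rational(-1, 6), Pow(-1, -1)), 10) = Mul(Mul(Rational(-1, 6), -1), 10) = Mul(Rational(1, 6), 10) = Rational(5, 3)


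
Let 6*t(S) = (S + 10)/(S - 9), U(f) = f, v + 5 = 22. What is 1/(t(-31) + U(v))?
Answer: 80/1367 ≈ 0.058522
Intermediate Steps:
v = 17 (v = -5 + 22 = 17)
t(S) = (10 + S)/(6*(-9 + S)) (t(S) = ((S + 10)/(S - 9))/6 = ((10 + S)/(-9 + S))/6 = (10 + S)/(6*(-9 + S)))
1/(t(-31) + U(v)) = 1/((10 - 31)/(6*(-9 - 31)) + 17) = 1/((⅙)*(-21)/(-40) + 17) = 1/((⅙)*(-1/40)*(-21) + 17) = 1/(7/80 + 17) = 1/(1367/80) = 80/1367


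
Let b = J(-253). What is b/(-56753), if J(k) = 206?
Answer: -2/551 ≈ -0.0036298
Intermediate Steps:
b = 206
b/(-56753) = 206/(-56753) = 206*(-1/56753) = -2/551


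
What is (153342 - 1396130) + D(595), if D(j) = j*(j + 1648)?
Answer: 91797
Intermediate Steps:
D(j) = j*(1648 + j)
(153342 - 1396130) + D(595) = (153342 - 1396130) + 595*(1648 + 595) = -1242788 + 595*2243 = -1242788 + 1334585 = 91797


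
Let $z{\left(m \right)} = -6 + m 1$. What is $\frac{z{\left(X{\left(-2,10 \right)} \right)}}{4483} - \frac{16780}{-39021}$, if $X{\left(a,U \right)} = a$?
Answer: $\frac{74912572}{174931143} \approx 0.42824$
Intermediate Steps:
$z{\left(m \right)} = -6 + m$
$\frac{z{\left(X{\left(-2,10 \right)} \right)}}{4483} - \frac{16780}{-39021} = \frac{-6 - 2}{4483} - \frac{16780}{-39021} = \left(-8\right) \frac{1}{4483} - - \frac{16780}{39021} = - \frac{8}{4483} + \frac{16780}{39021} = \frac{74912572}{174931143}$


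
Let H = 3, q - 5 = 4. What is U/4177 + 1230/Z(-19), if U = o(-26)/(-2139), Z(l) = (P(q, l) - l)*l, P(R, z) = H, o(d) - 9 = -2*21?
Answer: -1831591316/622444009 ≈ -2.9426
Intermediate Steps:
q = 9 (q = 5 + 4 = 9)
o(d) = -33 (o(d) = 9 - 2*21 = 9 - 42 = -33)
P(R, z) = 3
Z(l) = l*(3 - l) (Z(l) = (3 - l)*l = l*(3 - l))
U = 11/713 (U = -33/(-2139) = -33*(-1/2139) = 11/713 ≈ 0.015428)
U/4177 + 1230/Z(-19) = (11/713)/4177 + 1230/((-19*(3 - 1*(-19)))) = (11/713)*(1/4177) + 1230/((-19*(3 + 19))) = 11/2978201 + 1230/((-19*22)) = 11/2978201 + 1230/(-418) = 11/2978201 + 1230*(-1/418) = 11/2978201 - 615/209 = -1831591316/622444009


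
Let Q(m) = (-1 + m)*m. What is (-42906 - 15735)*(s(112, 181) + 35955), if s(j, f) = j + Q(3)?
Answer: -2115356793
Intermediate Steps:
Q(m) = m*(-1 + m)
s(j, f) = 6 + j (s(j, f) = j + 3*(-1 + 3) = j + 3*2 = j + 6 = 6 + j)
(-42906 - 15735)*(s(112, 181) + 35955) = (-42906 - 15735)*((6 + 112) + 35955) = -58641*(118 + 35955) = -58641*36073 = -2115356793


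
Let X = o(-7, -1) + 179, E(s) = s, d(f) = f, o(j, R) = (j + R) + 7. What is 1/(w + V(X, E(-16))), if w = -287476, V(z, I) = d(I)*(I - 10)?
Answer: -1/287060 ≈ -3.4836e-6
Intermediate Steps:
o(j, R) = 7 + R + j (o(j, R) = (R + j) + 7 = 7 + R + j)
X = 178 (X = (7 - 1 - 7) + 179 = -1 + 179 = 178)
V(z, I) = I*(-10 + I) (V(z, I) = I*(I - 10) = I*(-10 + I))
1/(w + V(X, E(-16))) = 1/(-287476 - 16*(-10 - 16)) = 1/(-287476 - 16*(-26)) = 1/(-287476 + 416) = 1/(-287060) = -1/287060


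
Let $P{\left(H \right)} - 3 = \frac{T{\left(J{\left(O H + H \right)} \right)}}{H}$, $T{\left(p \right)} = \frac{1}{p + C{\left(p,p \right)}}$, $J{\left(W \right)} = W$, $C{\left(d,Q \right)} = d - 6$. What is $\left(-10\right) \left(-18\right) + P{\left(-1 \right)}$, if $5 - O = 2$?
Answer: $\frac{2563}{14} \approx 183.07$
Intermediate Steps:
$O = 3$ ($O = 5 - 2 = 3$)
$C{\left(d,Q \right)} = -6 + d$ ($C{\left(d,Q \right)} = d - 6 = -6 + d$)
$T{\left(p \right)} = \frac{1}{-6 + 2 p}$ ($T{\left(p \right)} = \frac{1}{p + \left(-6 + p\right)} = \frac{1}{-6 + 2 p}$)
$P{\left(H \right)} = 3 + \frac{1}{2 H \left(-3 + 4 H\right)}$ ($P{\left(H \right)} = 3 + \frac{\frac{1}{2} \frac{1}{-3 + \left(3 H + H\right)}}{H} = 3 + \frac{\frac{1}{2} \frac{1}{-3 + 4 H}}{H} = 3 + \frac{1}{2 H \left(-3 + 4 H\right)}$)
$\left(-10\right) \left(-18\right) + P{\left(-1 \right)} = \left(-10\right) \left(-18\right) + \frac{1 + 6 \left(-1\right) \left(-3 + 4 \left(-1\right)\right)}{2 \left(-1\right) \left(-3 + 4 \left(-1\right)\right)} = 180 + \frac{1}{2} \left(-1\right) \frac{1}{-3 - 4} \left(1 + 6 \left(-1\right) \left(-3 - 4\right)\right) = 180 + \frac{1}{2} \left(-1\right) \frac{1}{-7} \left(1 + 6 \left(-1\right) \left(-7\right)\right) = 180 + \frac{1}{2} \left(-1\right) \left(- \frac{1}{7}\right) \left(1 + 42\right) = 180 + \frac{1}{2} \left(-1\right) \left(- \frac{1}{7}\right) 43 = 180 + \frac{43}{14} = \frac{2563}{14}$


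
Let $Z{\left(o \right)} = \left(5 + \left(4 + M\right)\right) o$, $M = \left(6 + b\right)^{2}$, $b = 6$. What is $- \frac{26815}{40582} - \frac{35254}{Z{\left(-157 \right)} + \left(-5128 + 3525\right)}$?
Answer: $\frac{185892567}{259968292} \approx 0.71506$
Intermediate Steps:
$M = 144$ ($M = \left(6 + 6\right)^{2} = 12^{2} = 144$)
$Z{\left(o \right)} = 153 o$ ($Z{\left(o \right)} = \left(5 + \left(4 + 144\right)\right) o = \left(5 + 148\right) o = 153 o$)
$- \frac{26815}{40582} - \frac{35254}{Z{\left(-157 \right)} + \left(-5128 + 3525\right)} = - \frac{26815}{40582} - \frac{35254}{153 \left(-157\right) + \left(-5128 + 3525\right)} = \left(-26815\right) \frac{1}{40582} - \frac{35254}{-24021 - 1603} = - \frac{26815}{40582} - \frac{35254}{-25624} = - \frac{26815}{40582} - - \frac{17627}{12812} = - \frac{26815}{40582} + \frac{17627}{12812} = \frac{185892567}{259968292}$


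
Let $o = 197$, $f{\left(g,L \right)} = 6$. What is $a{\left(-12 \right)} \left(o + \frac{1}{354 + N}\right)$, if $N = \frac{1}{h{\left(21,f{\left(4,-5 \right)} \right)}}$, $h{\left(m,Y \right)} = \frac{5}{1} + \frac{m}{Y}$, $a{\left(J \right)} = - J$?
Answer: $\frac{3557871}{1505} \approx 2364.0$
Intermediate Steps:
$h{\left(m,Y \right)} = 5 + \frac{m}{Y}$ ($h{\left(m,Y \right)} = 5 \cdot 1 + \frac{m}{Y} = 5 + \frac{m}{Y}$)
$N = \frac{2}{17}$ ($N = \frac{1}{5 + \frac{21}{6}} = \frac{1}{5 + 21 \cdot \frac{1}{6}} = \frac{1}{5 + \frac{7}{2}} = \frac{1}{\frac{17}{2}} = \frac{2}{17} \approx 0.11765$)
$a{\left(-12 \right)} \left(o + \frac{1}{354 + N}\right) = \left(-1\right) \left(-12\right) \left(197 + \frac{1}{354 + \frac{2}{17}}\right) = 12 \left(197 + \frac{1}{\frac{6020}{17}}\right) = 12 \left(197 + \frac{17}{6020}\right) = 12 \cdot \frac{1185957}{6020} = \frac{3557871}{1505}$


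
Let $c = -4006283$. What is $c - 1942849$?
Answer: $-5949132$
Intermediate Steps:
$c - 1942849 = -4006283 - 1942849 = -5949132$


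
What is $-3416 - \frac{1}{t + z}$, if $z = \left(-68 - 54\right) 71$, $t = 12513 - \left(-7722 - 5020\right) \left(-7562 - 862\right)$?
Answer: $- \frac{366655529911}{107334757} \approx -3416.0$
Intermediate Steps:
$t = -107326095$ ($t = 12513 - \left(-12742\right) \left(-8424\right) = 12513 - 107338608 = -107326095$)
$z = -8662$ ($z = \left(-122\right) 71 = -8662$)
$-3416 - \frac{1}{t + z} = -3416 - \frac{1}{-107326095 - 8662} = -3416 - \frac{1}{-107334757} = -3416 - - \frac{1}{107334757} = -3416 + \frac{1}{107334757} = - \frac{366655529911}{107334757}$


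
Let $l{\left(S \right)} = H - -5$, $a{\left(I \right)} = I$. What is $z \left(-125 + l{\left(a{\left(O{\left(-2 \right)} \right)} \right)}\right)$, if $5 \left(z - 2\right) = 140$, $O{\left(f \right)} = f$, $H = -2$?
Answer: $-3660$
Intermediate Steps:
$z = 30$ ($z = 2 + \frac{1}{5} \cdot 140 = 2 + 28 = 30$)
$l{\left(S \right)} = 3$ ($l{\left(S \right)} = -2 - -5 = -2 + 5 = 3$)
$z \left(-125 + l{\left(a{\left(O{\left(-2 \right)} \right)} \right)}\right) = 30 \left(-125 + 3\right) = 30 \left(-122\right) = -3660$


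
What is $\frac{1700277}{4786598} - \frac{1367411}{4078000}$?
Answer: $\frac{194241424111}{9759873322000} \approx 0.019902$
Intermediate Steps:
$\frac{1700277}{4786598} - \frac{1367411}{4078000} = \frac{194241424111}{9759873322000}$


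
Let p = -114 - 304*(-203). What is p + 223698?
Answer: 285296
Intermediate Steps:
p = 61598 (p = -114 + 61712 = 61598)
p + 223698 = 61598 + 223698 = 285296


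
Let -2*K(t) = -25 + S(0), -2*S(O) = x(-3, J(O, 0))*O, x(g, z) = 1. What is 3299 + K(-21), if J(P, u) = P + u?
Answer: 6623/2 ≈ 3311.5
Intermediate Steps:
S(O) = -O/2
K(t) = 25/2 (K(t) = -(-25 - ½*0)/2 = -(-25 + 0)/2 = -½*(-25) = 25/2)
3299 + K(-21) = 3299 + 25/2 = 6623/2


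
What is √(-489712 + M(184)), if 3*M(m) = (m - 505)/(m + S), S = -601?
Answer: I*√85155485349/417 ≈ 699.79*I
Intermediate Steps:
M(m) = (-505 + m)/(3*(-601 + m)) (M(m) = ((m - 505)/(m - 601))/3 = ((-505 + m)/(-601 + m))/3 = (-505 + m)/(3*(-601 + m)))
√(-489712 + M(184)) = √(-489712 + (-505 + 184)/(3*(-601 + 184))) = √(-489712 + (⅓)*(-321)/(-417)) = √(-489712 + (⅓)*(-1/417)*(-321)) = √(-489712 + 107/417) = √(-204209797/417) = I*√85155485349/417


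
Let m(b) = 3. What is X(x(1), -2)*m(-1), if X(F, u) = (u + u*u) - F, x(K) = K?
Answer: 3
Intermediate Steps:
X(F, u) = u + u² - F (X(F, u) = (u + u²) - F = u + u² - F)
X(x(1), -2)*m(-1) = (-2 + (-2)² - 1*1)*3 = (-2 + 4 - 1)*3 = 1*3 = 3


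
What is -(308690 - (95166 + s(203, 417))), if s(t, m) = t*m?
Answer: -128873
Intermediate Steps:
s(t, m) = m*t
-(308690 - (95166 + s(203, 417))) = -(308690 - (95166 + 417*203)) = -(308690 - (95166 + 84651)) = -(308690 - 1*179817) = -(308690 - 179817) = -1*128873 = -128873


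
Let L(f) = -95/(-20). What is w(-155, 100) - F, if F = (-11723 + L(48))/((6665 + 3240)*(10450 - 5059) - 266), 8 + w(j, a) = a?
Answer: 19650359625/213590356 ≈ 92.000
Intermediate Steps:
w(j, a) = -8 + a
L(f) = 19/4 (L(f) = -95*(-1/20) = 19/4)
F = -46873/213590356 (F = (-11723 + 19/4)/((6665 + 3240)*(10450 - 5059) - 266) = -46873/(4*(9905*5391 - 266)) = -46873/(4*(53397855 - 266)) = -46873/4/53397589 = -46873/4*1/53397589 = -46873/213590356 ≈ -0.00021945)
w(-155, 100) - F = (-8 + 100) - 1*(-46873/213590356) = 92 + 46873/213590356 = 19650359625/213590356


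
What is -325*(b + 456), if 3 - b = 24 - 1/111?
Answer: -15692950/111 ≈ -1.4138e+5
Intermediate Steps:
b = -2330/111 (b = 3 - (24 - 1/111) = 3 - 1*2663/111 = 3 - 2663/111 = -2330/111 ≈ -20.991)
-325*(b + 456) = -325*(-2330/111 + 456) = -325*48286/111 = -15692950/111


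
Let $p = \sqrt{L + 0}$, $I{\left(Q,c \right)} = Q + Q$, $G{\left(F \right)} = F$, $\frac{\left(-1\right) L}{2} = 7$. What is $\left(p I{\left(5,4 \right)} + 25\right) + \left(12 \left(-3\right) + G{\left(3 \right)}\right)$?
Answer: $-8 + 10 i \sqrt{14} \approx -8.0 + 37.417 i$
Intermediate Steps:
$L = -14$ ($L = \left(-2\right) 7 = -14$)
$I{\left(Q,c \right)} = 2 Q$
$p = i \sqrt{14}$ ($p = \sqrt{-14 + 0} = \sqrt{-14} = i \sqrt{14} \approx 3.7417 i$)
$\left(p I{\left(5,4 \right)} + 25\right) + \left(12 \left(-3\right) + G{\left(3 \right)}\right) = \left(i \sqrt{14} \cdot 2 \cdot 5 + 25\right) + \left(12 \left(-3\right) + 3\right) = \left(i \sqrt{14} \cdot 10 + 25\right) + \left(-36 + 3\right) = \left(10 i \sqrt{14} + 25\right) - 33 = \left(25 + 10 i \sqrt{14}\right) - 33 = -8 + 10 i \sqrt{14}$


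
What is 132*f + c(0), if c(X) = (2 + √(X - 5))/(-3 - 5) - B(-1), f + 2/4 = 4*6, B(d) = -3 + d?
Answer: 12423/4 - I*√5/8 ≈ 3105.8 - 0.27951*I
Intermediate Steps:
f = 47/2 (f = -½ + 4*6 = -½ + 24 = 47/2 ≈ 23.500)
c(X) = 15/4 - √(-5 + X)/8 (c(X) = (2 + √(X - 5))/(-3 - 5) - (-3 - 1) = (2 + √(-5 + X))/(-8) - 1*(-4) = (2 + √(-5 + X))*(-⅛) + 4 = (-¼ - √(-5 + X)/8) + 4 = 15/4 - √(-5 + X)/8)
132*f + c(0) = 132*(47/2) + (15/4 - √(-5 + 0)/8) = 3102 + (15/4 - I*√5/8) = 12423/4 - I*√5/8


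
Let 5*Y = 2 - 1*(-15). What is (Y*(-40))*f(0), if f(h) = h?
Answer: 0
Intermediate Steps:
Y = 17/5 (Y = (2 - 1*(-15))/5 = (2 + 15)/5 = (⅕)*17 = 17/5 ≈ 3.4000)
(Y*(-40))*f(0) = ((17/5)*(-40))*0 = -136*0 = 0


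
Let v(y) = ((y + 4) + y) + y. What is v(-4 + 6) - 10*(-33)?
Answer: 340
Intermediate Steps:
v(y) = 4 + 3*y (v(y) = ((4 + y) + y) + y = (4 + 2*y) + y = 4 + 3*y)
v(-4 + 6) - 10*(-33) = (4 + 3*(-4 + 6)) - 10*(-33) = (4 + 3*2) + 330 = (4 + 6) + 330 = 10 + 330 = 340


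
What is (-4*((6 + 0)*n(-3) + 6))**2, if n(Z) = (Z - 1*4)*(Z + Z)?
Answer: 1065024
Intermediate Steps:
n(Z) = 2*Z*(-4 + Z) (n(Z) = (Z - 4)*(2*Z) = (-4 + Z)*(2*Z) = 2*Z*(-4 + Z))
(-4*((6 + 0)*n(-3) + 6))**2 = (-4*((6 + 0)*(2*(-3)*(-4 - 3)) + 6))**2 = (-4*(6*(2*(-3)*(-7)) + 6))**2 = (-4*(6*42 + 6))**2 = (-4*(252 + 6))**2 = (-4*258)**2 = (-1032)**2 = 1065024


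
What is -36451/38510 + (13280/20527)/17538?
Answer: -6560970331213/6931848638130 ≈ -0.94650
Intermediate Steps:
-36451/38510 + (13280/20527)/17538 = -36451*1/38510 + (13280*(1/20527))*(1/17538) = -36451/38510 + (13280/20527)*(1/17538) = -36451/38510 + 6640/180001263 = -6560970331213/6931848638130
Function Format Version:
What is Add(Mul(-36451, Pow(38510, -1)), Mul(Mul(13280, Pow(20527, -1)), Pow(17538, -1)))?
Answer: Rational(-6560970331213, 6931848638130) ≈ -0.94650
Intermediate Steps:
Add(Mul(-36451, Pow(38510, -1)), Mul(Mul(13280, Pow(20527, -1)), Pow(17538, -1))) = Add(Mul(-36451, Rational(1, 38510)), Mul(Mul(13280, Rational(1, 20527)), Rational(1, 17538))) = Add(Rational(-36451, 38510), Mul(Rational(13280, 20527), Rational(1, 17538))) = Add(Rational(-36451, 38510), Rational(6640, 180001263)) = Rational(-6560970331213, 6931848638130)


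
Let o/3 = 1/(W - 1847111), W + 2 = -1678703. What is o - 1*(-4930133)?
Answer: 5794247271175/1175272 ≈ 4.9301e+6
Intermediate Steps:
W = -1678705 (W = -2 - 1678703 = -1678705)
o = -1/1175272 (o = 3/(-1678705 - 1847111) = 3/(-3525816) = 3*(-1/3525816) = -1/1175272 ≈ -8.5087e-7)
o - 1*(-4930133) = -1/1175272 - 1*(-4930133) = -1/1175272 + 4930133 = 5794247271175/1175272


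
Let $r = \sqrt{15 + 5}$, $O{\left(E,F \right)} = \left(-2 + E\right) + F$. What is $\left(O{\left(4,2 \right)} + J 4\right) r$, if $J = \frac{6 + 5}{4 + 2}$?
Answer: $\frac{68 \sqrt{5}}{3} \approx 50.684$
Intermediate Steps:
$O{\left(E,F \right)} = -2 + E + F$
$J = \frac{11}{6} \approx 1.8333$
$r = 2 \sqrt{5}$ ($r = \sqrt{20} = 2 \sqrt{5} \approx 4.4721$)
$\left(O{\left(4,2 \right)} + J 4\right) r = \left(\left(-2 + 4 + 2\right) + \frac{11}{6} \cdot 4\right) 2 \sqrt{5} = \left(4 + \frac{22}{3}\right) 2 \sqrt{5} = \frac{34 \cdot 2 \sqrt{5}}{3} = \frac{68 \sqrt{5}}{3}$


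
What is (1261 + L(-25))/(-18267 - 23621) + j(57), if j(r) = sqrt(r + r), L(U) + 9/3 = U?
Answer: -1233/41888 + sqrt(114) ≈ 10.648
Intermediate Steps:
L(U) = -3 + U
j(r) = sqrt(2)*sqrt(r) (j(r) = sqrt(2*r) = sqrt(2)*sqrt(r))
(1261 + L(-25))/(-18267 - 23621) + j(57) = (1261 + (-3 - 25))/(-18267 - 23621) + sqrt(2)*sqrt(57) = (1261 - 28)/(-41888) + sqrt(114) = 1233*(-1/41888) + sqrt(114) = -1233/41888 + sqrt(114)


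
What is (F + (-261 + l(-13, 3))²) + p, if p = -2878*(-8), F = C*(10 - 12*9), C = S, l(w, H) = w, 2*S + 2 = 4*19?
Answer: 94474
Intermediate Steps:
S = 37 (S = -1 + (4*19)/2 = -1 + (½)*76 = -1 + 38 = 37)
C = 37
F = -3626 (F = 37*(10 - 12*9) = 37*(10 - 108) = 37*(-98) = -3626)
p = 23024
(F + (-261 + l(-13, 3))²) + p = (-3626 + (-261 - 13)²) + 23024 = (-3626 + (-274)²) + 23024 = (-3626 + 75076) + 23024 = 71450 + 23024 = 94474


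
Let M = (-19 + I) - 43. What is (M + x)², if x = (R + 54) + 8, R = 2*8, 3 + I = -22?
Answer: 81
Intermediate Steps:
I = -25 (I = -3 - 22 = -25)
R = 16
x = 78 (x = (16 + 54) + 8 = 70 + 8 = 78)
M = -87 (M = (-19 - 25) - 43 = -44 - 43 = -87)
(M + x)² = (-87 + 78)² = (-9)² = 81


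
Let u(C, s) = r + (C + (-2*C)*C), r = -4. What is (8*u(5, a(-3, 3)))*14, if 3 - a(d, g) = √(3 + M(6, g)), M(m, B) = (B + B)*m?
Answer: -5488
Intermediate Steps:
M(m, B) = 2*B*m (M(m, B) = (2*B)*m = 2*B*m)
a(d, g) = 3 - √(3 + 12*g) (a(d, g) = 3 - √(3 + 2*g*6) = 3 - √(3 + 12*g))
u(C, s) = -4 + C - 2*C² (u(C, s) = -4 + (C + (-2*C)*C) = -4 + (C - 2*C²) = -4 + C - 2*C²)
(8*u(5, a(-3, 3)))*14 = (8*(-4 + 5 - 2*5²))*14 = (8*(-4 + 5 - 2*25))*14 = (8*(-4 + 5 - 50))*14 = (8*(-49))*14 = -392*14 = -5488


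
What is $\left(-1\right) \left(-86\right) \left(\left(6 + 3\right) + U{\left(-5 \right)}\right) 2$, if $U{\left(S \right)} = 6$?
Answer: $2580$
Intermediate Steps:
$\left(-1\right) \left(-86\right) \left(\left(6 + 3\right) + U{\left(-5 \right)}\right) 2 = \left(-1\right) \left(-86\right) \left(\left(6 + 3\right) + 6\right) 2 = 86 \left(9 + 6\right) 2 = 86 \cdot 15 \cdot 2 = 86 \cdot 30 = 2580$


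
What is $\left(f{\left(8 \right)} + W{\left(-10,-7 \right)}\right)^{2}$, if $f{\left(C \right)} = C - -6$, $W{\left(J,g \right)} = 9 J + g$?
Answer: $6889$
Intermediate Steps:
$W{\left(J,g \right)} = g + 9 J$
$f{\left(C \right)} = 6 + C$ ($f{\left(C \right)} = C + 6 = 6 + C$)
$\left(f{\left(8 \right)} + W{\left(-10,-7 \right)}\right)^{2} = \left(\left(6 + 8\right) + \left(-7 + 9 \left(-10\right)\right)\right)^{2} = \left(14 - 97\right)^{2} = \left(-83\right)^{2} = 6889$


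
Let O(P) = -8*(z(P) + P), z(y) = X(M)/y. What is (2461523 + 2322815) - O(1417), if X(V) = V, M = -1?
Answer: 6795470050/1417 ≈ 4.7957e+6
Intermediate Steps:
z(y) = -1/y
O(P) = -8*P + 8/P (O(P) = -8*(-1/P + P) = -8*(P - 1/P) = -8*P + 8/P)
(2461523 + 2322815) - O(1417) = (2461523 + 2322815) - (-8*1417 + 8/1417) = 4784338 - (-11336 + 8*(1/1417)) = 4784338 - (-11336 + 8/1417) = 4784338 - 1*(-16063104/1417) = 4784338 + 16063104/1417 = 6795470050/1417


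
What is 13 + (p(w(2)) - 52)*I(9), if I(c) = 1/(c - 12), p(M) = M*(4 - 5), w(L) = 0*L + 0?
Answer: 91/3 ≈ 30.333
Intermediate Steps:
w(L) = 0 (w(L) = 0 + 0 = 0)
p(M) = -M (p(M) = M*(-1) = -M)
I(c) = 1/(-12 + c)
13 + (p(w(2)) - 52)*I(9) = 13 + (-1*0 - 52)/(-12 + 9) = 13 + (0 - 52)/(-3) = 13 - 52*(-1/3) = 13 + 52/3 = 91/3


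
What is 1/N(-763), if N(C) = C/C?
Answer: 1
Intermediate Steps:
N(C) = 1
1/N(-763) = 1/1 = 1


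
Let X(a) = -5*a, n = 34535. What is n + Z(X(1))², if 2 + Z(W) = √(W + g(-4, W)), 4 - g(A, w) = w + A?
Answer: 34547 - 8*√2 ≈ 34536.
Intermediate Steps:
g(A, w) = 4 - A - w (g(A, w) = 4 - (w + A) = 4 - (A + w) = 4 + (-A - w) = 4 - A - w)
Z(W) = -2 + 2*√2 (Z(W) = -2 + √(W + (4 - 1*(-4) - W)) = -2 + √(W + (4 + 4 - W)) = -2 + √(W + (8 - W)) = -2 + √8 = -2 + 2*√2)
n + Z(X(1))² = 34535 + (-2 + 2*√2)²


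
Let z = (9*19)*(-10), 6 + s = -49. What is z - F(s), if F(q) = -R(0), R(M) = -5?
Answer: -1715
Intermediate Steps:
s = -55 (s = -6 - 49 = -55)
z = -1710 (z = 171*(-10) = -1710)
F(q) = 5 (F(q) = -1*(-5) = 5)
z - F(s) = -1710 - 1*5 = -1710 - 5 = -1715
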